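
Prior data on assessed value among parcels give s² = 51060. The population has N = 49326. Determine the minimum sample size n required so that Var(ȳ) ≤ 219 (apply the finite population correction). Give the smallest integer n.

Without fpc, n₀ = s²/D = 51060/219 = 233.1507.
With fpc, (1 − n/N)·s²/n ≤ D requires n ≥ n₀/(1 + n₀/N) = 233.1507/(1 + 233.1507/49326) = 232.0538.
Rounding up, n = 233.

233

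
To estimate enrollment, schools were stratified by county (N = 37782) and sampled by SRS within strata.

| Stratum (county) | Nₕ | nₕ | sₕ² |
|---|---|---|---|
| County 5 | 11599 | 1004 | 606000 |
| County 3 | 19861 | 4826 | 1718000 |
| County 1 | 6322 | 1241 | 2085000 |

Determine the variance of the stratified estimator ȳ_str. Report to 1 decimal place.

164.2

Var(ȳ_str) = Σₕ Wₕ²(1 − fₕ)sₕ²/nₕ with Wₕ = Nₕ/N, N = 37782.
County 5: Wₕ = 0.30699804; term = 0.30699804²·(1 − 0.08655919)·606000/1004 = 51.962559.
County 3: Wₕ = 0.52567360; term = 0.52567360²·(1 − 0.24298877)·1718000/4826 = 74.468139.
County 1: Wₕ = 0.16732836; term = 0.16732836²·(1 − 0.19629864)·2085000/1241 = 37.80664.
Sum = 164.23734.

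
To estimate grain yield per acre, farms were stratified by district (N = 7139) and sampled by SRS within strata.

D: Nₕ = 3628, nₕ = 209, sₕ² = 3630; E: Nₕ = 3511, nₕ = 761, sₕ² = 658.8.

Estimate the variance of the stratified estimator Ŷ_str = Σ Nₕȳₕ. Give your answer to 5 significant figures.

2.2380 × 10^8

Var(Ŷ_str) = Σₕ Nₕ²(1 − fₕ)sₕ²/nₕ.
D: 3628²·(1 − 209/3628)·3630/209 = 2.1544019 × 10^8.
E: 3511²·(1 − 761/3511)·658.8/761 = 8.3585791 × 10^6.
Sum = 2.2379877 × 10^8.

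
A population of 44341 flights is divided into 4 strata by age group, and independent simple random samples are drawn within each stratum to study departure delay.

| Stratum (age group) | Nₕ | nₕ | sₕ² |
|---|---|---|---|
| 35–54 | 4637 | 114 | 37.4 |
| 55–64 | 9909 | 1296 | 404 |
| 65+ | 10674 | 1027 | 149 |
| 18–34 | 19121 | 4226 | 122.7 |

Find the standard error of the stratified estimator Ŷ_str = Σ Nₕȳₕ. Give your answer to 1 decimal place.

7529.6

Var(Ŷ_str) = Σₕ Nₕ²(1 − fₕ)sₕ²/nₕ.
35–54: 4637²·(1 − 114/4637)·37.4/114 = 6.8806653 × 10^6.
55–64: 9909²·(1 − 1296/9909)·404/1296 = 2.6604839 × 10^7.
65+: 10674²·(1 − 1027/10674)·149/1027 = 1.4939474 × 10^7.
18–34: 19121²·(1 − 4226/19121)·122.7/4226 = 8.2692511 × 10^6.
Sum = 5.6694229 × 10^7.
SE = √(5.6694229 × 10^7) = 7529.6.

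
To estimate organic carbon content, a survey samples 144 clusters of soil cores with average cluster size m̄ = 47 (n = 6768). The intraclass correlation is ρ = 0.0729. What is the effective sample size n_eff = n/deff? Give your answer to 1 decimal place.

1554.6

deff = 1 + (47 − 1)·0.0729 = 1 + 3.3534 = 4.3534.
n_eff = 6768 / 4.3534 = 1554.6.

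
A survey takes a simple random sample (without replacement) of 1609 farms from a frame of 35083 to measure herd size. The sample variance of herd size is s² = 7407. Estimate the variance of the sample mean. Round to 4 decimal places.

4.3924

Under SRS without replacement, Var(ȳ) = (1 − f)·s²/n with f = n/N = 1609/35083 = 0.04586267.
Var(ȳ) = (1 − 0.04586267)·7407/1609 = 0.95413733·4.6034804 = 4.3923525.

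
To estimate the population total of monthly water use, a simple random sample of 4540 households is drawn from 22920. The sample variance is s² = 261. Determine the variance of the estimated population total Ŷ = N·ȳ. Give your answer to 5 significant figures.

2.4218 × 10^7

Var(Ŷ) = N²·Var(ȳ) = N²·(1 − n/N)·s²/n.
f = 4540/22920 = 0.19808028; Var(ȳ) = 0.80191972·261/4540 = 0.046101552.
Var(Ŷ) = 22920² · 0.046101552 = 2.4218362 × 10^7.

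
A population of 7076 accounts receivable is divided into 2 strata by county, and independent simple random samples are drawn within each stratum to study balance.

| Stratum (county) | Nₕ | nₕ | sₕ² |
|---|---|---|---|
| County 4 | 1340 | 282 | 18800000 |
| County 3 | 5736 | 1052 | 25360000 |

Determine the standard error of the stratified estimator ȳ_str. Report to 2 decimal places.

121.75

Var(ȳ_str) = Σₕ Wₕ²(1 − fₕ)sₕ²/nₕ with Wₕ = Nₕ/N, N = 7076.
County 4: Wₕ = 0.18937253; term = 0.18937253²·(1 − 0.21044776)·18800000/282 = 1887.6591.
County 3: Wₕ = 0.81062747; term = 0.81062747²·(1 − 0.18340307)·25360000/1052 = 12935.52.
Sum = 14823.179.
SE = √(14823.179) = 121.75.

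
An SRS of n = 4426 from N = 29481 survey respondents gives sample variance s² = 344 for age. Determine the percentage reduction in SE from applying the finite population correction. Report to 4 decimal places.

7.8116

f = n/N = 4426/29481 = 0.15013059.
SE_no-fpc = √(s²/n) = 0.27878764; SE_fpc = √((1−f)s²/n) = 0.25700976.
Ratio = √(1−f) = 0.92188362. Reduction = 100·(1 − 0.92188362) = 7.8116%.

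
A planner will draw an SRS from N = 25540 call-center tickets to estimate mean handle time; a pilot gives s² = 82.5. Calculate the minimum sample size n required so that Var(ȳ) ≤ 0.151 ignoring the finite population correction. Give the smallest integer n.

547

Without fpc, n₀ = s²/D = 82.5/0.151 = 546.3576.
Rounding up, n = 547.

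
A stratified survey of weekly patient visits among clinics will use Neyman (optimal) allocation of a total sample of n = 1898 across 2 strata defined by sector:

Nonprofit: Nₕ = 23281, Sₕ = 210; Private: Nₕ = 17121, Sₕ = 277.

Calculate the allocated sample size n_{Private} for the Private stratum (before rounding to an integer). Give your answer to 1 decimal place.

934.6

Neyman allocation: nₕ = n·NₕSₕ / Σⱼ NⱼSⱼ.
Σ NⱼSⱼ = 23281·210 + 17121·277 = 9.631527 × 10^6.
n_{Private} = 1898·17121·277 / (9.631527 × 10^6) = 934.6.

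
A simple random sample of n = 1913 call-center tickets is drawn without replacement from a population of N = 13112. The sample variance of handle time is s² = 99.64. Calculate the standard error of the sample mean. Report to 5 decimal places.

Under SRS without replacement, Var(ȳ) = (1 − f)·s²/n with f = n/N = 1913/13112 = 0.14589689.
Var(ȳ) = (1 − 0.14589689)·99.64/1913 = 0.85410311·0.052085729 = 0.044486583.
SE(ȳ) = √(0.044486583) = 0.21092.

0.21092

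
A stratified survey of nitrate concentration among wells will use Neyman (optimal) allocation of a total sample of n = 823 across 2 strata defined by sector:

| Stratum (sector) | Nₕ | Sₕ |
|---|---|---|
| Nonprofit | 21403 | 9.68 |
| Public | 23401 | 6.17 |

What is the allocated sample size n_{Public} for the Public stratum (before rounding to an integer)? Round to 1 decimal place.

338.0

Neyman allocation: nₕ = n·NₕSₕ / Σⱼ NⱼSⱼ.
Σ NⱼSⱼ = 21403·9.68 + 23401·6.17 = 351565.21.
n_{Public} = 823·23401·6.17 / 351565.21 = 338.0.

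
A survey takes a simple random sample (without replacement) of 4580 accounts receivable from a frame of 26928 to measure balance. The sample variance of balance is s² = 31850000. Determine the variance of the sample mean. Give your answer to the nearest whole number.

5771

Under SRS without replacement, Var(ȳ) = (1 − f)·s²/n with f = n/N = 4580/26928 = 0.17008318.
Var(ȳ) = (1 − 0.17008318)·31850000/4580 = 0.82991682·6954.1485 = 5771.3648.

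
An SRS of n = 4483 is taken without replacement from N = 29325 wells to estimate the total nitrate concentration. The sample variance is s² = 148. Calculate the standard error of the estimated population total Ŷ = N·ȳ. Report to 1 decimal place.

Var(Ŷ) = N²·Var(ȳ) = N²·(1 − n/N)·s²/n.
f = 4483/29325 = 0.15287298; Var(ȳ) = 0.84712702·148/4483 = 0.027966719.
Var(Ŷ) = 29325² · 0.027966719 = 2.4050137 × 10^7.
SE(Ŷ) = √(2.4050137 × 10^7) = 4904.1.

4904.1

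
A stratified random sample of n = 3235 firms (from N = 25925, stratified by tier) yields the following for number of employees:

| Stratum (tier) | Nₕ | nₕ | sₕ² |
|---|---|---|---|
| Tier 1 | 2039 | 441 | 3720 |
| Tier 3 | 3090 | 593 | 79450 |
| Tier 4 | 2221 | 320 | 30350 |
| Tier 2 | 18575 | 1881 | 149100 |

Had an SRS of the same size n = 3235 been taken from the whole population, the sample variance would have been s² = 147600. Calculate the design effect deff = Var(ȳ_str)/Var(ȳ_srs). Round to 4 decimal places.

0.9703

Var(ȳ_str) = Σ Wₕ²(1−fₕ)sₕ²/nₕ with Wₕ = Nₕ/25925:
  Tier 1: (2039/25925)²·(1−441/2039)·3720/441 = 0.040894116
  Tier 3: (3090/25925)²·(1−593/3090)·79450/593 = 1.5380792
  Tier 4: (2221/25925)²·(1−320/2221)·30350/320 = 0.59580187
  Tier 2: (18575/25925)²·(1−1881/18575)·149100/1881 = 36.571313
  → Var(ȳ_str) = 38.746088.
Var(ȳ_srs) = (1 − 3235/25925)·147600/3235 = 39.93262.
deff = 38.746088 / 39.93262 = 0.9703.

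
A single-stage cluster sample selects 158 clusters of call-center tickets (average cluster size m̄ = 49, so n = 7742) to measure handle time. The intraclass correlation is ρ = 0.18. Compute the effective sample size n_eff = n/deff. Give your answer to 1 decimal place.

803.1

deff = 1 + (49 − 1)·0.18 = 1 + 8.64 = 9.64.
n_eff = 7742 / 9.64 = 803.1.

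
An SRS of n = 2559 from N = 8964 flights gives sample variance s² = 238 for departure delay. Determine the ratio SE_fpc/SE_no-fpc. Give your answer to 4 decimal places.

0.8453

f = n/N = 2559/8964 = 0.28547523.
SE_no-fpc = √(s²/n) = 0.30496734; SE_fpc = √((1−f)s²/n) = 0.25778757.
Ratio = √(1−f) = 0.84529567.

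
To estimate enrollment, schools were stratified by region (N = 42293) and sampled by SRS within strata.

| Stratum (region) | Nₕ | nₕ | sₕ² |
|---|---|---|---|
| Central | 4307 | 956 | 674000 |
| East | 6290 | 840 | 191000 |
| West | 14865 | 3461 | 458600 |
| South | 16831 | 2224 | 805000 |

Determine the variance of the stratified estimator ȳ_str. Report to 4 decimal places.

72.3546

Var(ȳ_str) = Σₕ Wₕ²(1 − fₕ)sₕ²/nₕ with Wₕ = Nₕ/N, N = 42293.
Central: Wₕ = 0.10183718; term = 0.10183718²·(1 − 0.22196424)·674000/956 = 5.6887169.
East: Wₕ = 0.14872438; term = 0.14872438²·(1 − 0.13354531)·191000/840 = 4.3577694.
West: Wₕ = 0.35147660; term = 0.35147660²·(1 − 0.23282879)·458600/3461 = 12.557916.
South: Wₕ = 0.39796184; term = 0.39796184²·(1 − 0.13213713)·805000/2224 = 49.750226.
Sum = 72.354628.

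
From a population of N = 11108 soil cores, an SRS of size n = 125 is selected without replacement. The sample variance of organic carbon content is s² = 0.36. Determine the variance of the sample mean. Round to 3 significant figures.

Under SRS without replacement, Var(ȳ) = (1 − f)·s²/n with f = n/N = 125/11108 = 0.01125315.
Var(ȳ) = (1 − 0.01125315)·0.36/125 = 0.98874685·0.00288 = 0.0028475909.

0.00285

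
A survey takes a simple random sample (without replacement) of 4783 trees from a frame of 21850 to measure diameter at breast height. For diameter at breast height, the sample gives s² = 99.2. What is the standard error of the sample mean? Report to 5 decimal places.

Under SRS without replacement, Var(ȳ) = (1 − f)·s²/n with f = n/N = 4783/21850 = 0.21890160.
Var(ȳ) = (1 − 0.21890160)·99.2/4783 = 0.78109840·0.020740121 = 0.016200075.
SE(ȳ) = √(0.016200075) = 0.12728.

0.12728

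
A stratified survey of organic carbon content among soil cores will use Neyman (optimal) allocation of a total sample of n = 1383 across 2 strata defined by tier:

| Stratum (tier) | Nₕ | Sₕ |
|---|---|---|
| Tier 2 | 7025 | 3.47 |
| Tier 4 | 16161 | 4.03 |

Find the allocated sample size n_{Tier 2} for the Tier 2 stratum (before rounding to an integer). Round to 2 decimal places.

376.66

Neyman allocation: nₕ = n·NₕSₕ / Σⱼ NⱼSⱼ.
Σ NⱼSⱼ = 7025·3.47 + 16161·4.03 = 89505.58.
n_{Tier 2} = 1383·7025·3.47 / 89505.58 = 376.66.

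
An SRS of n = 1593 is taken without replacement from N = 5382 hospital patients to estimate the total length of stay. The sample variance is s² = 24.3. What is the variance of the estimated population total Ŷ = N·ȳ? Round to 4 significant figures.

311100

Var(Ŷ) = N²·Var(ȳ) = N²·(1 − n/N)·s²/n.
f = 1593/5382 = 0.29598662; Var(ȳ) = 0.70401338·24.3/1593 = 0.010739187.
Var(Ŷ) = 5382² · 0.010739187 = 311070.47.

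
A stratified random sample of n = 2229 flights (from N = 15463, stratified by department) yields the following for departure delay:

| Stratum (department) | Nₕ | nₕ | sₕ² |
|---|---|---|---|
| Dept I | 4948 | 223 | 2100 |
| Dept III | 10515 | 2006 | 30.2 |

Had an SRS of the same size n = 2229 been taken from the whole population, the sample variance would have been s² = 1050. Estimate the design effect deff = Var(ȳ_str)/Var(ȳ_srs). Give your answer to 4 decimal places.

2.2979

Var(ȳ_str) = Σ Wₕ²(1−fₕ)sₕ²/nₕ with Wₕ = Nₕ/15463:
  Dept I: (4948/15463)²·(1−223/4948)·2100/223 = 0.9207854
  Dept III: (10515/15463)²·(1−2006/10515)·30.2/2006 = 0.0056334741
  → Var(ȳ_str) = 0.92641887.
Var(ȳ_srs) = (1 − 2229/15463)·1050/2229 = 0.40315923.
deff = 0.92641887 / 0.40315923 = 2.2979.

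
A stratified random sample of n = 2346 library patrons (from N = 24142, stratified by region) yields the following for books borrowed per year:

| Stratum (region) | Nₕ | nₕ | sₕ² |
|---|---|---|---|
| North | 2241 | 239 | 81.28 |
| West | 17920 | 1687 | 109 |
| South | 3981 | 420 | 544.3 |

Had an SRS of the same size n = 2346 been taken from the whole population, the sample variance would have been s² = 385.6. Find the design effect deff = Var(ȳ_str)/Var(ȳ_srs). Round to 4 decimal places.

0.4474

Var(ȳ_str) = Σ Wₕ²(1−fₕ)sₕ²/nₕ with Wₕ = Nₕ/24142:
  North: (2241/24142)²·(1−239/2241)·81.28/239 = 0.0026178529
  West: (17920/24142)²·(1−1687/17920)·109/1687 = 0.032247921
  South: (3981/24142)²·(1−420/3981)·544.3/420 = 0.031521488
  → Var(ȳ_str) = 0.066387262.
Var(ȳ_srs) = (1 − 2346/24142)·385.6/2346 = 0.14839271.
deff = 0.066387262 / 0.14839271 = 0.4474.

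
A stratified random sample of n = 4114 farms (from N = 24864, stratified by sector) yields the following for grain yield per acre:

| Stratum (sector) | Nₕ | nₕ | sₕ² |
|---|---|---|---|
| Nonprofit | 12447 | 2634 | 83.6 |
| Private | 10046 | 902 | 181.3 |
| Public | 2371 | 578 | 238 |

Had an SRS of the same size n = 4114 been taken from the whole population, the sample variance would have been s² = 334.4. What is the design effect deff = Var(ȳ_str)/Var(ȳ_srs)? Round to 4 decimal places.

0.5745

Var(ȳ_str) = Σ Wₕ²(1−fₕ)sₕ²/nₕ with Wₕ = Nₕ/24864:
  Nonprofit: (12447/24864)²·(1−2634/12447)·83.6/2634 = 0.0062706852
  Private: (10046/24864)²·(1−902/10046)·181.3/902 = 0.02986611
  Public: (2371/24864)²·(1−578/2371)·238/578 = 0.0028315157
  → Var(ȳ_str) = 0.038968311.
Var(ȳ_srs) = (1 − 4114/24864)·334.4/4114 = 0.067834259.
deff = 0.038968311 / 0.067834259 = 0.5745.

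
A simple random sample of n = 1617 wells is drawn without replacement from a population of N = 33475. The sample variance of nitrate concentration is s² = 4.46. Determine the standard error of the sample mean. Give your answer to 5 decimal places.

0.05123

Under SRS without replacement, Var(ȳ) = (1 − f)·s²/n with f = n/N = 1617/33475 = 0.04830471.
Var(ȳ) = (1 − 0.04830471)·4.46/1617 = 0.95169529·0.0027581942 = 0.0026249604.
SE(ȳ) = √(0.0026249604) = 0.05123.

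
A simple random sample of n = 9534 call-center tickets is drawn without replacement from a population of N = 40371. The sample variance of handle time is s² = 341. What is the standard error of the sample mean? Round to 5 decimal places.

Under SRS without replacement, Var(ȳ) = (1 − f)·s²/n with f = n/N = 9534/40371 = 0.23615962.
Var(ȳ) = (1 − 0.23615962)·341/9534 = 0.76384038·0.03576673 = 0.027320072.
SE(ȳ) = √(0.027320072) = 0.16529.

0.16529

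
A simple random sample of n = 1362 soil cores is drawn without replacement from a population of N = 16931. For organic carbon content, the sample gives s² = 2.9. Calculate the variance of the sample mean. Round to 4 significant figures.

Under SRS without replacement, Var(ȳ) = (1 − f)·s²/n with f = n/N = 1362/16931 = 0.08044416.
Var(ȳ) = (1 − 0.08044416)·2.9/1362 = 0.91955584·0.0021292217 = 0.0019579383.

0.001958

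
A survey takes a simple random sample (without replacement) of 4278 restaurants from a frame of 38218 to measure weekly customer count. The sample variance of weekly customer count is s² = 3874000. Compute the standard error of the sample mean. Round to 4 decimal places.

28.3584

Under SRS without replacement, Var(ȳ) = (1 − f)·s²/n with f = n/N = 4278/38218 = 0.11193678.
Var(ȳ) = (1 − 0.11193678)·3874000/4278 = 0.88806322·905.56335 = 804.1975.
SE(ȳ) = √(804.1975) = 28.3584.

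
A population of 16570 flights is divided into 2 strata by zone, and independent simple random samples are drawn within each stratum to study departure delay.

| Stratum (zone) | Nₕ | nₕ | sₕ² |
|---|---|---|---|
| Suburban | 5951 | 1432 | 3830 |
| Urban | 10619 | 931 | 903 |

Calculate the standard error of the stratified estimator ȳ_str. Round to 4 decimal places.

Var(ȳ_str) = Σₕ Wₕ²(1 − fₕ)sₕ²/nₕ with Wₕ = Nₕ/N, N = 16570.
Suburban: Wₕ = 0.35914303; term = 0.35914303²·(1 − 0.24063183)·3830/1432 = 0.26196486.
Urban: Wₕ = 0.64085697; term = 0.64085697²·(1 − 0.08767304)·903/931 = 0.36342166.
Sum = 0.62538652.
SE = √(0.62538652) = 0.7908.

0.7908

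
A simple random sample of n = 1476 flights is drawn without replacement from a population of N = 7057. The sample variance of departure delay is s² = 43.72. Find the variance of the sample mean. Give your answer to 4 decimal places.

Under SRS without replacement, Var(ȳ) = (1 − f)·s²/n with f = n/N = 1476/7057 = 0.20915403.
Var(ȳ) = (1 − 0.20915403)·43.72/1476 = 0.79084597·0.029620596 = 0.023425329.

0.0234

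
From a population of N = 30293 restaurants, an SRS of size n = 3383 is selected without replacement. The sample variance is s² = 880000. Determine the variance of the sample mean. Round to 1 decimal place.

231.1

Under SRS without replacement, Var(ȳ) = (1 − f)·s²/n with f = n/N = 3383/30293 = 0.11167596.
Var(ȳ) = (1 − 0.11167596)·880000/3383 = 0.88832404·260.12415 = 231.07453.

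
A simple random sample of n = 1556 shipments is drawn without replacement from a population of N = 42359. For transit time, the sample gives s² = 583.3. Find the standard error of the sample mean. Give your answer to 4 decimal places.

0.6009

Under SRS without replacement, Var(ȳ) = (1 − f)·s²/n with f = n/N = 1556/42359 = 0.03673363.
Var(ȳ) = (1 − 0.03673363)·583.3/1556 = 0.96326637·0.37487147 = 0.36110107.
SE(ȳ) = √(0.36110107) = 0.6009.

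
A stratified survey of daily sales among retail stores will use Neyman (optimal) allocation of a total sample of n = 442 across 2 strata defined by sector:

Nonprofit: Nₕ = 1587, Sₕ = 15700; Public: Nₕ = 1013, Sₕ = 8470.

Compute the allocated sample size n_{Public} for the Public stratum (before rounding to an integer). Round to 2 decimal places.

113.22

Neyman allocation: nₕ = n·NₕSₕ / Σⱼ NⱼSⱼ.
Σ NⱼSⱼ = 1587·15700 + 1013·8470 = 3.349601 × 10^7.
n_{Public} = 442·1013·8470 / (3.349601 × 10^7) = 113.22.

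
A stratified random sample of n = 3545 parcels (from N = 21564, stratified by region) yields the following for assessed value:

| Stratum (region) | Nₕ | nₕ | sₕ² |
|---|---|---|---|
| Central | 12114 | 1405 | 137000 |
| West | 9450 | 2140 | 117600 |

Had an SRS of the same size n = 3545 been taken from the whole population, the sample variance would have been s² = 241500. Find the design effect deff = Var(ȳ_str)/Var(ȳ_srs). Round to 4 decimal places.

0.6213

Var(ȳ_str) = Σ Wₕ²(1−fₕ)sₕ²/nₕ with Wₕ = Nₕ/21564:
  Central: (12114/21564)²·(1−1405/12114)·137000/1405 = 27.203331
  West: (9450/21564)²·(1−2140/9450)·117600/2140 = 8.1636446
  → Var(ȳ_str) = 35.366976.
Var(ȳ_srs) = (1 − 3545/21564)·241500/3545 = 56.924898.
deff = 35.366976 / 56.924898 = 0.6213.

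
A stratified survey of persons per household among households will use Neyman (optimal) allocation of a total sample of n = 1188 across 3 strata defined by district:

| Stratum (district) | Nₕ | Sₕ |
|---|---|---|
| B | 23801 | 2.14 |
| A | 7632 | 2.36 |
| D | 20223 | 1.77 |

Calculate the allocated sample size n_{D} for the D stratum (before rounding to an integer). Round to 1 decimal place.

Neyman allocation: nₕ = n·NₕSₕ / Σⱼ NⱼSⱼ.
Σ NⱼSⱼ = 23801·2.14 + 7632·2.36 + 20223·1.77 = 104740.37.
n_{D} = 1188·20223·1.77 / 104740.37 = 406.0.

406.0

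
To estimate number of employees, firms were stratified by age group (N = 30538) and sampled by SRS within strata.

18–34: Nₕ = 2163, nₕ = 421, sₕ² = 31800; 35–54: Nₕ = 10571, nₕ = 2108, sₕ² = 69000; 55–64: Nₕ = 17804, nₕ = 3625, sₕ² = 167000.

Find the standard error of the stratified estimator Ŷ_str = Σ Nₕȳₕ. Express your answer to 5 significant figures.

121830

Var(Ŷ_str) = Σₕ Nₕ²(1 − fₕ)sₕ²/nₕ.
18–34: 2163²·(1 − 421/2163)·31800/421 = 2.846097 × 10^8.
35–54: 10571²·(1 − 2108/10571)·69000/2108 = 2.9283225 × 10^9.
55–64: 17804²·(1 − 3625/17804)·167000/3625 = 1.1629784 × 10^10.
Sum = 1.4842716 × 10^10.
SE = √(1.4842716 × 10^10) = 121830.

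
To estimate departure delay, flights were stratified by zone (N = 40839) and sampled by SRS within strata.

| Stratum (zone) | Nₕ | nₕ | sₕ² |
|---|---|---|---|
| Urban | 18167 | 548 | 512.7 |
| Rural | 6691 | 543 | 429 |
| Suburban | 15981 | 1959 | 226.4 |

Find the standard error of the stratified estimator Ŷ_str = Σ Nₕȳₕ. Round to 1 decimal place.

Var(Ŷ_str) = Σₕ Nₕ²(1 − fₕ)sₕ²/nₕ.
Urban: 18167²·(1 − 548/18167)·512.7/548 = 2.994658 × 10^8.
Rural: 6691²·(1 − 543/6691)·429/543 = 3.2499924 × 10^7.
Suburban: 15981²·(1 − 1959/15981)·226.4/1959 = 2.5897384 × 10^7.
Sum = 3.5786311 × 10^8.
SE = √(3.5786311 × 10^8) = 18917.3.

18917.3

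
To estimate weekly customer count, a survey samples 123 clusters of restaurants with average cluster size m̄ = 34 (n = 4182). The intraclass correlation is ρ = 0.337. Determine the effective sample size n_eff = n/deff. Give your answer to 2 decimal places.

deff = 1 + (34 − 1)·0.337 = 1 + 11.121 = 12.121.
n_eff = 4182 / 12.121 = 345.02.

345.02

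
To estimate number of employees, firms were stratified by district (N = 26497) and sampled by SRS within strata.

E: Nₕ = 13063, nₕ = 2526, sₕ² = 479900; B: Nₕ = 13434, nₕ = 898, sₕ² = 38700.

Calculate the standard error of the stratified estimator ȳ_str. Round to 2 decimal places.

6.90

Var(ȳ_str) = Σₕ Wₕ²(1 − fₕ)sₕ²/nₕ with Wₕ = Nₕ/N, N = 26497.
E: Wₕ = 0.49299921; term = 0.49299921²·(1 − 0.19337059)·479900/2526 = 37.246365.
B: Wₕ = 0.50700079; term = 0.50700079²·(1 − 0.06684532)·38700/898 = 10.337262.
Sum = 47.583627.
SE = √(47.583627) = 6.90.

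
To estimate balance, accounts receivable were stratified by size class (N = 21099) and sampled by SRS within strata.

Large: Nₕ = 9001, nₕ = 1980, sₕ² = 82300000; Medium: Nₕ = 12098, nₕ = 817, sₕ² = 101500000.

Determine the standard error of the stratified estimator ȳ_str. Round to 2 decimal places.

Var(ȳ_str) = Σₕ Wₕ²(1 − fₕ)sₕ²/nₕ with Wₕ = Nₕ/N, N = 21099.
Large: Wₕ = 0.42660790; term = 0.42660790²·(1 − 0.21997556)·82300000/1980 = 5900.6606.
Medium: Wₕ = 0.57339210; term = 0.57339210²·(1 − 0.06753182)·101500000/817 = 38087.408.
Sum = 43988.069.
SE = √(43988.069) = 209.73.

209.73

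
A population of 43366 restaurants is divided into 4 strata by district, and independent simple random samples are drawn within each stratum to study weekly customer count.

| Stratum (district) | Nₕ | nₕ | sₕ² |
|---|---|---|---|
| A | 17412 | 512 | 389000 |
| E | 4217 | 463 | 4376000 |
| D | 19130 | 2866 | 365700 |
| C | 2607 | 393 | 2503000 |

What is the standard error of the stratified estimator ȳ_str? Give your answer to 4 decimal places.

Var(ȳ_str) = Σₕ Wₕ²(1 − fₕ)sₕ²/nₕ with Wₕ = Nₕ/N, N = 43366.
A: Wₕ = 0.40151271; term = 0.40151271²·(1 − 0.02940501)·389000/512 = 118.88205.
E: Wₕ = 0.09724208; term = 0.09724208²·(1 − 0.10979369)·4376000/463 = 79.560126.
D: Wₕ = 0.44112900; term = 0.44112900²·(1 − 0.14981704)·365700/2866 = 21.110202.
C: Wₕ = 0.06011622; term = 0.06011622²·(1 − 0.15074799)·2503000/393 = 19.547365.
Sum = 239.09974.
SE = √(239.09974) = 15.4629.

15.4629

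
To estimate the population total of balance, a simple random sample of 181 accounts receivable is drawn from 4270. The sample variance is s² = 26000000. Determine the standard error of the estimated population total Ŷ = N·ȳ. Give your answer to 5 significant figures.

Var(Ŷ) = N²·Var(ȳ) = N²·(1 − n/N)·s²/n.
f = 181/4270 = 0.04238876; Var(ȳ) = 0.95761124·26000000/181 = 137557.42.
Var(Ŷ) = 4270² · 137557.42 = 2.5080707 × 10^12.
SE(Ŷ) = √(2.5080707 × 10^12) = 1.5837 × 10^6.

1.5837 × 10^6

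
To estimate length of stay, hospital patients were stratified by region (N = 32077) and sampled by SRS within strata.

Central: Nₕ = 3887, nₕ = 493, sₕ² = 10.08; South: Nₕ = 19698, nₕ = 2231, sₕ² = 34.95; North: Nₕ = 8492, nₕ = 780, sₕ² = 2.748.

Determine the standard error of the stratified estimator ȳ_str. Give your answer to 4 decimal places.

Var(ȳ_str) = Σₕ Wₕ²(1 − fₕ)sₕ²/nₕ with Wₕ = Nₕ/N, N = 32077.
Central: Wₕ = 0.12117717; term = 0.12117717²·(1 − 0.12683303)·10.08/493 = 2.6215159 × 10^-4.
South: Wₕ = 0.61408486; term = 0.61408486²·(1 − 0.11326023)·34.95/2231 = 0.0052384231.
North: Wₕ = 0.26473797; term = 0.26473797²·(1 − 0.09185115)·2.748/780 = 2.2423926 × 10^-4.
Sum = 0.005724814.
SE = √(0.005724814) = 0.0757.

0.0757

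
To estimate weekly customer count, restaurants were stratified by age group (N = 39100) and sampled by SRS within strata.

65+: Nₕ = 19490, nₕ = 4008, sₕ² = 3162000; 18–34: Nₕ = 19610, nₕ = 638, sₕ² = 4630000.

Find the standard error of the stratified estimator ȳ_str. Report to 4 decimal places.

43.8376

Var(ȳ_str) = Σₕ Wₕ²(1 − fₕ)sₕ²/nₕ with Wₕ = Nₕ/N, N = 39100.
65+: Wₕ = 0.49846547; term = 0.49846547²·(1 − 0.20564392)·3162000/4008 = 155.71109.
18–34: Wₕ = 0.50153453; term = 0.50153453²·(1 − 0.03253442)·4630000/638 = 1766.0277.
Sum = 1921.7388.
SE = √(1921.7388) = 43.8376.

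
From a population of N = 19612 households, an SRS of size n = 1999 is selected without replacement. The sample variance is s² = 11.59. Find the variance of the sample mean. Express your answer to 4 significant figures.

0.005207

Under SRS without replacement, Var(ȳ) = (1 − f)·s²/n with f = n/N = 1999/19612 = 0.10192739.
Var(ȳ) = (1 − 0.10192739)·11.59/1999 = 0.89807261·0.0057978989 = 0.0052069342.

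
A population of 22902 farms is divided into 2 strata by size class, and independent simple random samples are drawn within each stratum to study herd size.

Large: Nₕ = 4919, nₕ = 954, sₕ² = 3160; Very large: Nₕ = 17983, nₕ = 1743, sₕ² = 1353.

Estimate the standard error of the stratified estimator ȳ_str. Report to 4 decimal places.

Var(ȳ_str) = Σₕ Wₕ²(1 − fₕ)sₕ²/nₕ with Wₕ = Nₕ/N, N = 22902.
Large: Wₕ = 0.21478473; term = 0.21478473²·(1 − 0.19394186)·3160/954 = 0.12317197.
Very large: Wₕ = 0.78521527; term = 0.78521527²·(1 − 0.09692487)·1353/1743 = 0.43221691.
Sum = 0.55538888.
SE = √(0.55538888) = 0.7452.

0.7452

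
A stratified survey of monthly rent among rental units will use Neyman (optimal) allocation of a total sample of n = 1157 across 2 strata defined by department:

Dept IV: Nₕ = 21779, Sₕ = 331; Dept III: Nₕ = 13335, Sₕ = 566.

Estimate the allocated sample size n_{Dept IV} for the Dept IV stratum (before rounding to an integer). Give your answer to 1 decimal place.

565.2

Neyman allocation: nₕ = n·NₕSₕ / Σⱼ NⱼSⱼ.
Σ NⱼSⱼ = 21779·331 + 13335·566 = 1.4756459 × 10^7.
n_{Dept IV} = 1157·21779·331 / (1.4756459 × 10^7) = 565.2.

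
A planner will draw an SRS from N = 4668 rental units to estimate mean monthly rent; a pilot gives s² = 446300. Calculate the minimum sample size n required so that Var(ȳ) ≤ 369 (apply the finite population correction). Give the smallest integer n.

Without fpc, n₀ = s²/D = 446300/369 = 1209.4851.
With fpc, (1 − n/N)·s²/n ≤ D requires n ≥ n₀/(1 + n₀/N) = 1209.4851/(1 + 1209.4851/4668) = 960.5939.
Rounding up, n = 961.

961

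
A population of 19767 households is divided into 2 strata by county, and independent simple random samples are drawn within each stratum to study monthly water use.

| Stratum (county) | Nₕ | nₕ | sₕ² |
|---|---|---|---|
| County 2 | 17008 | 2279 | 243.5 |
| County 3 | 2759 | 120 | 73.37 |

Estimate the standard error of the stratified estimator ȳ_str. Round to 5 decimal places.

Var(ȳ_str) = Σₕ Wₕ²(1 − fₕ)sₕ²/nₕ with Wₕ = Nₕ/N, N = 19767.
County 2: Wₕ = 0.86042394; term = 0.86042394²·(1 − 0.13399577)·243.5/2279 = 0.068501428.
County 3: Wₕ = 0.13957606; term = 0.13957606²·(1 − 0.04349402)·73.37/120 = 0.011393229.
Sum = 0.079894657.
SE = √(0.079894657) = 0.28266.

0.28266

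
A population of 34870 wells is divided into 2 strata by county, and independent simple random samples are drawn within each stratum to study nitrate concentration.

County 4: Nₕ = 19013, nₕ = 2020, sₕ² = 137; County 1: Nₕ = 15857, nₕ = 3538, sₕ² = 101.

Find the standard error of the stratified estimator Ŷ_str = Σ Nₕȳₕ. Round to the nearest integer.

5243

Var(Ŷ_str) = Σₕ Nₕ²(1 − fₕ)sₕ²/nₕ.
County 4: 19013²·(1 − 2020/19013)·137/2020 = 2.1912398 × 10^7.
County 1: 15857²·(1 − 3538/15857)·101/3538 = 5.5764784 × 10^6.
Sum = 2.7488876 × 10^7.
SE = √(2.7488876 × 10^7) = 5243.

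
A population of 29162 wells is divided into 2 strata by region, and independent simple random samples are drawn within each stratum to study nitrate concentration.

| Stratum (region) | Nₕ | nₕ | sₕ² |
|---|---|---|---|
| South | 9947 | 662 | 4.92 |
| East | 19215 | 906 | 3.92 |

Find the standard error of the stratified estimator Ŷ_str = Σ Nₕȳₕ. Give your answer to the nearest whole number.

1486

Var(Ŷ_str) = Σₕ Nₕ²(1 − fₕ)sₕ²/nₕ.
South: 9947²·(1 − 662/9947)·4.92/662 = 686406.11.
East: 19215²·(1 − 906/19215)·3.92/906 = 1.522169 × 10^6.
Sum = 2.2085751 × 10^6.
SE = √(2.2085751 × 10^6) = 1486.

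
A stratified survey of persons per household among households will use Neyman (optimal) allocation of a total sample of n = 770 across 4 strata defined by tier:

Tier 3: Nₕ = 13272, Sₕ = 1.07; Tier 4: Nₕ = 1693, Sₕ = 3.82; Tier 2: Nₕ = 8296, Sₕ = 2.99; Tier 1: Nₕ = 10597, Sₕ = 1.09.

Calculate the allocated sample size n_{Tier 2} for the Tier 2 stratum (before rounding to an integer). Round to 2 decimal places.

Neyman allocation: nₕ = n·NₕSₕ / Σⱼ NⱼSⱼ.
Σ NⱼSⱼ = 13272·1.07 + 1693·3.82 + 8296·2.99 + 10597·1.09 = 57024.07.
n_{Tier 2} = 770·8296·2.99 / 57024.07 = 334.94.

334.94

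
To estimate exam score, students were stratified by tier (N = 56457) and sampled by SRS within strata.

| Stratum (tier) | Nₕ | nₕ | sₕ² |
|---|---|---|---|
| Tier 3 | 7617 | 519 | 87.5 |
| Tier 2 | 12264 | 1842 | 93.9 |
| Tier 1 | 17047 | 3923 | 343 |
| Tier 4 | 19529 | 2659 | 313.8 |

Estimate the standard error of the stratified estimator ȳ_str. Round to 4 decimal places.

Var(ȳ_str) = Σₕ Wₕ²(1 − fₕ)sₕ²/nₕ with Wₕ = Nₕ/N, N = 56457.
Tier 3: Wₕ = 0.13491684; term = 0.13491684²·(1 − 0.06813706)·87.5/519 = 0.0028597301.
Tier 2: Wₕ = 0.21722727; term = 0.21722727²·(1 − 0.15019569)·93.9/1842 = 0.0020442009.
Tier 1: Wₕ = 0.30194661; term = 0.30194661²·(1 − 0.23012847)·343/3923 = 0.0061369757.
Tier 4: Wₕ = 0.34590928; term = 0.34590928²·(1 − 0.13615649)·313.8/2659 = 0.012198154.
Sum = 0.023239061.
SE = √(0.023239061) = 0.1524.

0.1524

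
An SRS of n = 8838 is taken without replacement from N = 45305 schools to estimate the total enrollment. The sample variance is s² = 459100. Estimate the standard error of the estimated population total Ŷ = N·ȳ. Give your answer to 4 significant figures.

293000

Var(Ŷ) = N²·Var(ȳ) = N²·(1 − n/N)·s²/n.
f = 8838/45305 = 0.19507781; Var(ȳ) = 0.80492219·459100/8838 = 41.812602.
Var(Ŷ) = 45305² · 41.812602 = 8.5822165 × 10^10.
SE(Ŷ) = √(8.5822165 × 10^10) = 293000.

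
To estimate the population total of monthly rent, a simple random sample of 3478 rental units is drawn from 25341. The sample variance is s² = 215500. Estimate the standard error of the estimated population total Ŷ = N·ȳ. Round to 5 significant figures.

Var(Ŷ) = N²·Var(ȳ) = N²·(1 − n/N)·s²/n.
f = 3478/25341 = 0.13724794; Var(ȳ) = 0.86275206·215500/3478 = 53.456892.
Var(Ŷ) = 25341² · 53.456892 = 3.4328214 × 10^10.
SE(Ŷ) = √(3.4328214 × 10^10) = 185280.

185280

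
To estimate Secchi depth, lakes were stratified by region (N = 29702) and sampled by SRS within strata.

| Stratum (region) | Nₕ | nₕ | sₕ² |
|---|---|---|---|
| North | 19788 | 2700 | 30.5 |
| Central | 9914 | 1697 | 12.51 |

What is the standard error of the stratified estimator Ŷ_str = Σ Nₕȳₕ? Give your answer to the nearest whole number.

Var(Ŷ_str) = Σₕ Nₕ²(1 − fₕ)sₕ²/nₕ.
North: 19788²·(1 − 2700/19788)·30.5/2700 = 3.8196996 × 10^6.
Central: 9914²·(1 − 1697/9914)·12.51/1697 = 600534.09.
Sum = 4.4202337 × 10^6.
SE = √(4.4202337 × 10^6) = 2102.

2102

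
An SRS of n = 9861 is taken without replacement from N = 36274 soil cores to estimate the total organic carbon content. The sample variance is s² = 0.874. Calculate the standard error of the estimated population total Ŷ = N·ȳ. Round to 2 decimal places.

Var(Ŷ) = N²·Var(ȳ) = N²·(1 − n/N)·s²/n.
f = 9861/36274 = 0.27184760; Var(ȳ) = 0.72815240·0.874/9861 = 6.4537592 × 10^-5.
Var(Ŷ) = 36274² · (6.4537592 × 10^-5) = 84918.762.
SE(Ŷ) = √(84918.762) = 291.41.

291.41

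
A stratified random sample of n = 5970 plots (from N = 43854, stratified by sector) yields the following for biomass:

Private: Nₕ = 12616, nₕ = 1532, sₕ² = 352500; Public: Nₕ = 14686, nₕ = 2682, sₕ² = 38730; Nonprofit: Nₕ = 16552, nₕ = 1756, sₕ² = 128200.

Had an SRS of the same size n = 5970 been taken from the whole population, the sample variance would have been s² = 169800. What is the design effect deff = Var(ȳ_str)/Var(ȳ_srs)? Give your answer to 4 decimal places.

1.1132

Var(ȳ_str) = Σ Wₕ²(1−fₕ)sₕ²/nₕ with Wₕ = Nₕ/43854:
  Private: (12616/43854)²·(1−1532/12616)·352500/1532 = 16.730161
  Public: (14686/43854)²·(1−2682/14686)·38730/2682 = 1.3237312
  Nonprofit: (16552/43854)²·(1−1756/16552)·128200/1756 = 9.296937
  → Var(ȳ_str) = 27.350829.
Var(ȳ_srs) = (1 − 5970/43854)·169800/5970 = 24.570272.
deff = 27.350829 / 24.570272 = 1.1132.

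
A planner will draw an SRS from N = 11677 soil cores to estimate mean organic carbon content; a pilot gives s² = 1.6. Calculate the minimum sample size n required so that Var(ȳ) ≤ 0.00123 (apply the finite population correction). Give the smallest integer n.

Without fpc, n₀ = s²/D = 1.6/0.00123 = 1300.8130.
With fpc, (1 − n/N)·s²/n ≤ D requires n ≥ n₀/(1 + n₀/N) = 1300.8130/(1 + 1300.8130/11677) = 1170.4278.
Rounding up, n = 1171.

1171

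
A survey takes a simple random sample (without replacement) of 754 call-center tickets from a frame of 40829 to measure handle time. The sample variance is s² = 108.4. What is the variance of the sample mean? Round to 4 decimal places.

Under SRS without replacement, Var(ȳ) = (1 − f)·s²/n with f = n/N = 754/40829 = 0.01846727.
Var(ȳ) = (1 − 0.01846727)·108.4/754 = 0.98153273·0.14376658 = 0.1411116.

0.1411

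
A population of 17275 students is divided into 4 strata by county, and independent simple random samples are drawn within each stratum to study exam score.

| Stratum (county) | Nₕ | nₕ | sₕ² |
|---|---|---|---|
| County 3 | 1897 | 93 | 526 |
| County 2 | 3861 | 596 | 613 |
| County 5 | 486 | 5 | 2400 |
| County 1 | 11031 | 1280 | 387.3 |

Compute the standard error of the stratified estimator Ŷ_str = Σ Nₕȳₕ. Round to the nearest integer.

Var(Ŷ_str) = Σₕ Nₕ²(1 − fₕ)sₕ²/nₕ.
County 3: 1897²·(1 − 93/1897)·526/93 = 1.9355601 × 10^7.
County 2: 3861²·(1 − 596/3861)·613/596 = 1.2965737 × 10^7.
County 5: 486²·(1 − 5/486)·2400/5 = 1.1220768 × 10^8.
County 1: 11031²·(1 − 1280/11031)·387.3/1280 = 3.2546296 × 10^7.
Sum = 1.7707531 × 10^8.
SE = √(1.7707531 × 10^8) = 13307.

13307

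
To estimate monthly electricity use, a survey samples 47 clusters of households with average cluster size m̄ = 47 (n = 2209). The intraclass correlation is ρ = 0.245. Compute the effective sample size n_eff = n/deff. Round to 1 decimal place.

deff = 1 + (47 − 1)·0.245 = 1 + 11.27 = 12.27.
n_eff = 2209 / 12.27 = 180.0.

180.0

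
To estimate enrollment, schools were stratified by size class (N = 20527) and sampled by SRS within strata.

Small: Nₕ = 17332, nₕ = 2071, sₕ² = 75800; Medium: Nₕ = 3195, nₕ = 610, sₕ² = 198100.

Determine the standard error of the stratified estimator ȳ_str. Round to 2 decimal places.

5.42

Var(ȳ_str) = Σₕ Wₕ²(1 − fₕ)sₕ²/nₕ with Wₕ = Nₕ/N, N = 20527.
Small: Wₕ = 0.84435134; term = 0.84435134²·(1 − 0.11948996)·75800/2071 = 22.975756.
Medium: Wₕ = 0.15564866; term = 0.15564866²·(1 − 0.19092332)·198100/610 = 6.3655376.
Sum = 29.341294.
SE = √(29.341294) = 5.42.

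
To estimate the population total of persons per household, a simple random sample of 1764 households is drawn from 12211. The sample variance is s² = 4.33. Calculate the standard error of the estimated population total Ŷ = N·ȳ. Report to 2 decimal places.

559.59

Var(Ŷ) = N²·Var(ȳ) = N²·(1 − n/N)·s²/n.
f = 1764/12211 = 0.14445991; Var(ȳ) = 0.85554009·4.33/1764 = 0.0021000502.
Var(Ŷ) = 12211² · 0.0021000502 = 313135.38.
SE(Ŷ) = √(313135.38) = 559.59.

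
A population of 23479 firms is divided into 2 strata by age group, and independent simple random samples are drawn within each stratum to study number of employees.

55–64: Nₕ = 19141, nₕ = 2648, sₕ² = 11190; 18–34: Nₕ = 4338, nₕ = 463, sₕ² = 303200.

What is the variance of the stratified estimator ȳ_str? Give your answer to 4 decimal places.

22.3887

Var(ȳ_str) = Σₕ Wₕ²(1 − fₕ)sₕ²/nₕ with Wₕ = Nₕ/N, N = 23479.
55–64: Wₕ = 0.81523915; term = 0.81523915²·(1 − 0.13834178)·11190/2648 = 2.4200102.
18–34: Wₕ = 0.18476085; term = 0.18476085²·(1 − 0.10673121)·303200/463 = 19.968722.
Sum = 22.388732.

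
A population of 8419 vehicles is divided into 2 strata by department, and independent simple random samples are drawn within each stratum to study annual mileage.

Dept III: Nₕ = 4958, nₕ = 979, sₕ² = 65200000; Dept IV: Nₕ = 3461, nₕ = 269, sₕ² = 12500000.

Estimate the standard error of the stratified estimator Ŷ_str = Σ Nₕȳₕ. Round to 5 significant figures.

1.3517 × 10^6

Var(Ŷ_str) = Σₕ Nₕ²(1 − fₕ)sₕ²/nₕ.
Dept III: 4958²·(1 − 979/4958)·65200000/979 = 1.3138487 × 10^12.
Dept IV: 3461²·(1 − 269/3461)·12500000/269 = 5.1336022 × 10^11.
Sum = 1.8272089 × 10^12.
SE = √(1.8272089 × 10^12) = 1.3517 × 10^6.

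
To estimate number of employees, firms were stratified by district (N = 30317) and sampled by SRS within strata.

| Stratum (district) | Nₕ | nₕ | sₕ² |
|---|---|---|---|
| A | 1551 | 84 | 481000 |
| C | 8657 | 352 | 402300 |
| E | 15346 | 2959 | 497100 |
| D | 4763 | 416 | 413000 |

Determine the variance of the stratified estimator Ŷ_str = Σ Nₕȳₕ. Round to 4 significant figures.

Var(Ŷ_str) = Σₕ Nₕ²(1 − fₕ)sₕ²/nₕ.
A: 1551²·(1 − 84/1551)·481000/84 = 1.3028899 × 10^10.
C: 8657²·(1 − 352/8657)·402300/352 = 8.2170215 × 10^10.
E: 15346²·(1 − 2959/15346)·497100/2959 = 3.1934501 × 10^10.
D: 4763²·(1 − 416/4763)·413000/416 = 2.0555448 × 10^10.
Sum = 1.4768906 × 10^11.

1.477 × 10^11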